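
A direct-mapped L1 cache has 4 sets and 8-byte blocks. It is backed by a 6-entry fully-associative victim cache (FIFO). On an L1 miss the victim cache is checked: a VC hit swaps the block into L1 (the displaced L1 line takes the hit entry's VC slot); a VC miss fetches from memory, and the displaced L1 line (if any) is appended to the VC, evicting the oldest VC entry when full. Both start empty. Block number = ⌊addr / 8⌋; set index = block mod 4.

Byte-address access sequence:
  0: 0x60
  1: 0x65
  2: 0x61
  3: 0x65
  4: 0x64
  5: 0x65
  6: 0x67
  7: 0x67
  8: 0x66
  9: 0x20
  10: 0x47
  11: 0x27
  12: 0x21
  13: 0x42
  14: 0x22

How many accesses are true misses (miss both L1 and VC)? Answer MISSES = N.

0: 0x60 (blk 12, set 0) → MISS  vc=[]
1: 0x65 (blk 12, set 0) → L1-HIT  vc=[]
2: 0x61 (blk 12, set 0) → L1-HIT  vc=[]
3: 0x65 (blk 12, set 0) → L1-HIT  vc=[]
4: 0x64 (blk 12, set 0) → L1-HIT  vc=[]
5: 0x65 (blk 12, set 0) → L1-HIT  vc=[]
6: 0x67 (blk 12, set 0) → L1-HIT  vc=[]
7: 0x67 (blk 12, set 0) → L1-HIT  vc=[]
8: 0x66 (blk 12, set 0) → L1-HIT  vc=[]
9: 0x20 (blk 4, set 0) → MISS  vc=[12]
10: 0x47 (blk 8, set 0) → MISS  vc=[12, 4]
11: 0x27 (blk 4, set 0) → VC-HIT  vc=[12, 8]
12: 0x21 (blk 4, set 0) → L1-HIT  vc=[12, 8]
13: 0x42 (blk 8, set 0) → VC-HIT  vc=[12, 4]
14: 0x22 (blk 4, set 0) → VC-HIT  vc=[12, 8]

MISSES = 3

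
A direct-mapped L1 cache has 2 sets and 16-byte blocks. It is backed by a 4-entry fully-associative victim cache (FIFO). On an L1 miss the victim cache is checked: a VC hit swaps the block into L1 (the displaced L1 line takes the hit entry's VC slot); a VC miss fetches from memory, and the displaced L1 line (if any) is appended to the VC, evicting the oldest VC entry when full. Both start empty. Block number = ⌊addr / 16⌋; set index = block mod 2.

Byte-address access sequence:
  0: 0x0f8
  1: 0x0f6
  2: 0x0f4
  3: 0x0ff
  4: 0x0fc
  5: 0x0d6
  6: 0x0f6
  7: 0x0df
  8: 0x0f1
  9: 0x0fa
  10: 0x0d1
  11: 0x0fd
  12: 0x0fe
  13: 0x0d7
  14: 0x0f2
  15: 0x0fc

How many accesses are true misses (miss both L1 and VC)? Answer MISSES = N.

MISSES = 2

  [0] addr=0xf8 blk=15 s=1: MISS | VC []
  [1] addr=0xf6 blk=15 s=1: L1-HIT | VC []
  [2] addr=0xf4 blk=15 s=1: L1-HIT | VC []
  [3] addr=0xff blk=15 s=1: L1-HIT | VC []
  [4] addr=0xfc blk=15 s=1: L1-HIT | VC []
  [5] addr=0xd6 blk=13 s=1: MISS | VC [15]
  [6] addr=0xf6 blk=15 s=1: VC-HIT | VC [13]
  [7] addr=0xdf blk=13 s=1: VC-HIT | VC [15]
  [8] addr=0xf1 blk=15 s=1: VC-HIT | VC [13]
  [9] addr=0xfa blk=15 s=1: L1-HIT | VC [13]
  [10] addr=0xd1 blk=13 s=1: VC-HIT | VC [15]
  [11] addr=0xfd blk=15 s=1: VC-HIT | VC [13]
  [12] addr=0xfe blk=15 s=1: L1-HIT | VC [13]
  [13] addr=0xd7 blk=13 s=1: VC-HIT | VC [15]
  [14] addr=0xf2 blk=15 s=1: VC-HIT | VC [13]
  [15] addr=0xfc blk=15 s=1: L1-HIT | VC [13]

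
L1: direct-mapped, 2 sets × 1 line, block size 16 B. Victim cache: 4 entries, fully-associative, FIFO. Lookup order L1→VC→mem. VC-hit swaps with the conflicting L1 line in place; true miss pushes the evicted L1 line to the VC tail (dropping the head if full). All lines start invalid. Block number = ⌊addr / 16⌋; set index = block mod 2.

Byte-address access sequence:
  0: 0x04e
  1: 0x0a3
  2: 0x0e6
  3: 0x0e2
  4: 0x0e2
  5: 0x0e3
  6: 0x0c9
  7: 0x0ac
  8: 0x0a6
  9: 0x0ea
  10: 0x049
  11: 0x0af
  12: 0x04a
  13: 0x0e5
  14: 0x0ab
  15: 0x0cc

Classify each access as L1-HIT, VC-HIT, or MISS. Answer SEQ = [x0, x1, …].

#0 0x4e→b4/s0 MISS; vc=[]
#1 0xa3→b10/s0 MISS; vc=[4]
#2 0xe6→b14/s0 MISS; vc=[4,10]
#3 0xe2→b14/s0 L1-HIT; vc=[4,10]
#4 0xe2→b14/s0 L1-HIT; vc=[4,10]
#5 0xe3→b14/s0 L1-HIT; vc=[4,10]
#6 0xc9→b12/s0 MISS; vc=[4,10,14]
#7 0xac→b10/s0 VC-HIT; vc=[4,12,14]
#8 0xa6→b10/s0 L1-HIT; vc=[4,12,14]
#9 0xea→b14/s0 VC-HIT; vc=[4,12,10]
#10 0x49→b4/s0 VC-HIT; vc=[14,12,10]
#11 0xaf→b10/s0 VC-HIT; vc=[14,12,4]
#12 0x4a→b4/s0 VC-HIT; vc=[14,12,10]
#13 0xe5→b14/s0 VC-HIT; vc=[4,12,10]
#14 0xab→b10/s0 VC-HIT; vc=[4,12,14]
#15 0xcc→b12/s0 VC-HIT; vc=[4,10,14]

SEQ = [MISS, MISS, MISS, L1-HIT, L1-HIT, L1-HIT, MISS, VC-HIT, L1-HIT, VC-HIT, VC-HIT, VC-HIT, VC-HIT, VC-HIT, VC-HIT, VC-HIT]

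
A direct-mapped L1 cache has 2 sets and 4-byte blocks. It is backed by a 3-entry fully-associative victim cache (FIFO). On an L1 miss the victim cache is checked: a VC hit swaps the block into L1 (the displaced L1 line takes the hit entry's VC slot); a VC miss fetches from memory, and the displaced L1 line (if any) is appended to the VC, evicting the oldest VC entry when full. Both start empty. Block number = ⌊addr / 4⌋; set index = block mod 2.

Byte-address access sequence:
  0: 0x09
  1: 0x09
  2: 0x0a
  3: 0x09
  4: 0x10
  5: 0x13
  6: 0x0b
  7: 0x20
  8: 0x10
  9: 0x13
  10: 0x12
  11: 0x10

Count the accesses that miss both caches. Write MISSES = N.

#0 0x9→b2/s0 MISS; vc=[]
#1 0x9→b2/s0 L1-HIT; vc=[]
#2 0xa→b2/s0 L1-HIT; vc=[]
#3 0x9→b2/s0 L1-HIT; vc=[]
#4 0x10→b4/s0 MISS; vc=[2]
#5 0x13→b4/s0 L1-HIT; vc=[2]
#6 0xb→b2/s0 VC-HIT; vc=[4]
#7 0x20→b8/s0 MISS; vc=[4,2]
#8 0x10→b4/s0 VC-HIT; vc=[8,2]
#9 0x13→b4/s0 L1-HIT; vc=[8,2]
#10 0x12→b4/s0 L1-HIT; vc=[8,2]
#11 0x10→b4/s0 L1-HIT; vc=[8,2]

MISSES = 3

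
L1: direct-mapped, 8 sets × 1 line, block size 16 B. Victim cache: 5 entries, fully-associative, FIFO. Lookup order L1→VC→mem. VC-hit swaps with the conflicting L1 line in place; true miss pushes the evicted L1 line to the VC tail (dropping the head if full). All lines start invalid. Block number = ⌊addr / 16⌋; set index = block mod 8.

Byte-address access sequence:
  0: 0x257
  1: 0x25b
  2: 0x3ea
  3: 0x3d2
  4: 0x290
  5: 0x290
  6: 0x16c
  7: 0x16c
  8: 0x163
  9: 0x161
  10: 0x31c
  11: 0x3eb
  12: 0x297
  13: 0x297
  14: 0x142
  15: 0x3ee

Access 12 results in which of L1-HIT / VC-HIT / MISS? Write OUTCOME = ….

0: 0x257 (blk 37, set 5) → MISS  vc=[]
1: 0x25b (blk 37, set 5) → L1-HIT  vc=[]
2: 0x3ea (blk 62, set 6) → MISS  vc=[]
3: 0x3d2 (blk 61, set 5) → MISS  vc=[37]
4: 0x290 (blk 41, set 1) → MISS  vc=[37]
5: 0x290 (blk 41, set 1) → L1-HIT  vc=[37]
6: 0x16c (blk 22, set 6) → MISS  vc=[37, 62]
7: 0x16c (blk 22, set 6) → L1-HIT  vc=[37, 62]
8: 0x163 (blk 22, set 6) → L1-HIT  vc=[37, 62]
9: 0x161 (blk 22, set 6) → L1-HIT  vc=[37, 62]
10: 0x31c (blk 49, set 1) → MISS  vc=[37, 62, 41]
11: 0x3eb (blk 62, set 6) → VC-HIT  vc=[37, 22, 41]
12: 0x297 (blk 41, set 1) → VC-HIT  vc=[37, 22, 49]
13: 0x297 (blk 41, set 1) → L1-HIT  vc=[37, 22, 49]
14: 0x142 (blk 20, set 4) → MISS  vc=[37, 22, 49]
15: 0x3ee (blk 62, set 6) → L1-HIT  vc=[37, 22, 49]

OUTCOME = VC-HIT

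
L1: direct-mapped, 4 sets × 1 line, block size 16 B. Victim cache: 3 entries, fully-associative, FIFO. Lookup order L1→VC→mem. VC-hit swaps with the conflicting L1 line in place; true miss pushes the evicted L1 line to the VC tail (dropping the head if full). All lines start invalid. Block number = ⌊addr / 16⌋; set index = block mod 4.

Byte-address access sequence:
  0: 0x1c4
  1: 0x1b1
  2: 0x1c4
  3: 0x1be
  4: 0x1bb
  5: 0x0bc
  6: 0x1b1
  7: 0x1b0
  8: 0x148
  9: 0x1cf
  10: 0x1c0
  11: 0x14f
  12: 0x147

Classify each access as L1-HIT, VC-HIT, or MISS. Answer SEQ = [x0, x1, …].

SEQ = [MISS, MISS, L1-HIT, L1-HIT, L1-HIT, MISS, VC-HIT, L1-HIT, MISS, VC-HIT, L1-HIT, VC-HIT, L1-HIT]

0: 0x1c4 (blk 28, set 0) → MISS  vc=[]
1: 0x1b1 (blk 27, set 3) → MISS  vc=[]
2: 0x1c4 (blk 28, set 0) → L1-HIT  vc=[]
3: 0x1be (blk 27, set 3) → L1-HIT  vc=[]
4: 0x1bb (blk 27, set 3) → L1-HIT  vc=[]
5: 0xbc (blk 11, set 3) → MISS  vc=[27]
6: 0x1b1 (blk 27, set 3) → VC-HIT  vc=[11]
7: 0x1b0 (blk 27, set 3) → L1-HIT  vc=[11]
8: 0x148 (blk 20, set 0) → MISS  vc=[11, 28]
9: 0x1cf (blk 28, set 0) → VC-HIT  vc=[11, 20]
10: 0x1c0 (blk 28, set 0) → L1-HIT  vc=[11, 20]
11: 0x14f (blk 20, set 0) → VC-HIT  vc=[11, 28]
12: 0x147 (blk 20, set 0) → L1-HIT  vc=[11, 28]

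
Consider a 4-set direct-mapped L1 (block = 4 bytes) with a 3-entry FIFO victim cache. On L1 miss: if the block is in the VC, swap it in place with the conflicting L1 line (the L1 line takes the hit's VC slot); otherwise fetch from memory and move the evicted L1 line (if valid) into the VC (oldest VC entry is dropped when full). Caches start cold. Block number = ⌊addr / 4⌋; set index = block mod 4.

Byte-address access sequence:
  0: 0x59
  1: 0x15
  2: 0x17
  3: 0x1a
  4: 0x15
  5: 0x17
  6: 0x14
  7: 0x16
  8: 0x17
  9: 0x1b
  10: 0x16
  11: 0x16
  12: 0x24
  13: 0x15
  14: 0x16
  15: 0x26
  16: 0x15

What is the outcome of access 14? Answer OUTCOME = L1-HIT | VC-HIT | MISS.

#0 0x59→b22/s2 MISS; vc=[]
#1 0x15→b5/s1 MISS; vc=[]
#2 0x17→b5/s1 L1-HIT; vc=[]
#3 0x1a→b6/s2 MISS; vc=[22]
#4 0x15→b5/s1 L1-HIT; vc=[22]
#5 0x17→b5/s1 L1-HIT; vc=[22]
#6 0x14→b5/s1 L1-HIT; vc=[22]
#7 0x16→b5/s1 L1-HIT; vc=[22]
#8 0x17→b5/s1 L1-HIT; vc=[22]
#9 0x1b→b6/s2 L1-HIT; vc=[22]
#10 0x16→b5/s1 L1-HIT; vc=[22]
#11 0x16→b5/s1 L1-HIT; vc=[22]
#12 0x24→b9/s1 MISS; vc=[22,5]
#13 0x15→b5/s1 VC-HIT; vc=[22,9]
#14 0x16→b5/s1 L1-HIT; vc=[22,9]
#15 0x26→b9/s1 VC-HIT; vc=[22,5]
#16 0x15→b5/s1 VC-HIT; vc=[22,9]

OUTCOME = L1-HIT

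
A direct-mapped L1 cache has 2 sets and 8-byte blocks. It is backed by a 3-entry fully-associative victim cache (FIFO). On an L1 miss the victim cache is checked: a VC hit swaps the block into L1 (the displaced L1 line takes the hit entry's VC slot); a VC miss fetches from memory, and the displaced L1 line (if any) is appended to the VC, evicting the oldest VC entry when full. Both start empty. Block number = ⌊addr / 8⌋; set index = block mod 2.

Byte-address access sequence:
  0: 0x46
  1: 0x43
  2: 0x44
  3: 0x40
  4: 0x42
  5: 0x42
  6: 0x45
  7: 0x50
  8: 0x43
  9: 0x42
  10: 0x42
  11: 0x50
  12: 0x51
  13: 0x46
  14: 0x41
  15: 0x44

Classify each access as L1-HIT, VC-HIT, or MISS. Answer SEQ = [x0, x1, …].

SEQ = [MISS, L1-HIT, L1-HIT, L1-HIT, L1-HIT, L1-HIT, L1-HIT, MISS, VC-HIT, L1-HIT, L1-HIT, VC-HIT, L1-HIT, VC-HIT, L1-HIT, L1-HIT]

0: 0x46 (blk 8, set 0) → MISS  vc=[]
1: 0x43 (blk 8, set 0) → L1-HIT  vc=[]
2: 0x44 (blk 8, set 0) → L1-HIT  vc=[]
3: 0x40 (blk 8, set 0) → L1-HIT  vc=[]
4: 0x42 (blk 8, set 0) → L1-HIT  vc=[]
5: 0x42 (blk 8, set 0) → L1-HIT  vc=[]
6: 0x45 (blk 8, set 0) → L1-HIT  vc=[]
7: 0x50 (blk 10, set 0) → MISS  vc=[8]
8: 0x43 (blk 8, set 0) → VC-HIT  vc=[10]
9: 0x42 (blk 8, set 0) → L1-HIT  vc=[10]
10: 0x42 (blk 8, set 0) → L1-HIT  vc=[10]
11: 0x50 (blk 10, set 0) → VC-HIT  vc=[8]
12: 0x51 (blk 10, set 0) → L1-HIT  vc=[8]
13: 0x46 (blk 8, set 0) → VC-HIT  vc=[10]
14: 0x41 (blk 8, set 0) → L1-HIT  vc=[10]
15: 0x44 (blk 8, set 0) → L1-HIT  vc=[10]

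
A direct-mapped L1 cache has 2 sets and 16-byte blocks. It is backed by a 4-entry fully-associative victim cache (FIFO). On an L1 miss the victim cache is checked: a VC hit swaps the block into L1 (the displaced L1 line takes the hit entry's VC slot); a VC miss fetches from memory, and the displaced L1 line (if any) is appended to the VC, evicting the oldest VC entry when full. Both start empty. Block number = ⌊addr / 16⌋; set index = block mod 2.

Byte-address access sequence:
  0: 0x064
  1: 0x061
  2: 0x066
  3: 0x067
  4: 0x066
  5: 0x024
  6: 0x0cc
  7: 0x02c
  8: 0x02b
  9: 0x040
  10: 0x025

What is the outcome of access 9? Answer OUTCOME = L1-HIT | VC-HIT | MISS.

0: 0x64 (blk 6, set 0) → MISS  vc=[]
1: 0x61 (blk 6, set 0) → L1-HIT  vc=[]
2: 0x66 (blk 6, set 0) → L1-HIT  vc=[]
3: 0x67 (blk 6, set 0) → L1-HIT  vc=[]
4: 0x66 (blk 6, set 0) → L1-HIT  vc=[]
5: 0x24 (blk 2, set 0) → MISS  vc=[6]
6: 0xcc (blk 12, set 0) → MISS  vc=[6, 2]
7: 0x2c (blk 2, set 0) → VC-HIT  vc=[6, 12]
8: 0x2b (blk 2, set 0) → L1-HIT  vc=[6, 12]
9: 0x40 (blk 4, set 0) → MISS  vc=[6, 12, 2]
10: 0x25 (blk 2, set 0) → VC-HIT  vc=[6, 12, 4]

OUTCOME = MISS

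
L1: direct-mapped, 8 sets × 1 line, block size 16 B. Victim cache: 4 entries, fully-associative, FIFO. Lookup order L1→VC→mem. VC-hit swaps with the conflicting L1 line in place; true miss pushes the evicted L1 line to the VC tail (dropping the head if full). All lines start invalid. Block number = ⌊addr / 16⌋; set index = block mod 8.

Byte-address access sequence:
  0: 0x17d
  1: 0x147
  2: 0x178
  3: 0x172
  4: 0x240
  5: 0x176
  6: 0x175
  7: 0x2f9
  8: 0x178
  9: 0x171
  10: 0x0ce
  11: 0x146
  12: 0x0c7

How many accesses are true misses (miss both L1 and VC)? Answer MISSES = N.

MISSES = 5

  [0] addr=0x17d blk=23 s=7: MISS | VC []
  [1] addr=0x147 blk=20 s=4: MISS | VC []
  [2] addr=0x178 blk=23 s=7: L1-HIT | VC []
  [3] addr=0x172 blk=23 s=7: L1-HIT | VC []
  [4] addr=0x240 blk=36 s=4: MISS | VC [20]
  [5] addr=0x176 blk=23 s=7: L1-HIT | VC [20]
  [6] addr=0x175 blk=23 s=7: L1-HIT | VC [20]
  [7] addr=0x2f9 blk=47 s=7: MISS | VC [20, 23]
  [8] addr=0x178 blk=23 s=7: VC-HIT | VC [20, 47]
  [9] addr=0x171 blk=23 s=7: L1-HIT | VC [20, 47]
  [10] addr=0xce blk=12 s=4: MISS | VC [20, 47, 36]
  [11] addr=0x146 blk=20 s=4: VC-HIT | VC [12, 47, 36]
  [12] addr=0xc7 blk=12 s=4: VC-HIT | VC [20, 47, 36]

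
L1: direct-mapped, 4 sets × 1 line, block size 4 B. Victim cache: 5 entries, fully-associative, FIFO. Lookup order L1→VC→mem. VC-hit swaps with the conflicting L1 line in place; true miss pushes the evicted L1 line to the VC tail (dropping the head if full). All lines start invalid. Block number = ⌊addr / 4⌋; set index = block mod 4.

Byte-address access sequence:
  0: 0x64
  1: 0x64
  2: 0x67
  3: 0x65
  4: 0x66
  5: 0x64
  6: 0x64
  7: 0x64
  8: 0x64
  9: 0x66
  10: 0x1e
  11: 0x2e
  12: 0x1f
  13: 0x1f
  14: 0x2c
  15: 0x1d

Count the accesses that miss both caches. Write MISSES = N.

MISSES = 3

0: 0x64 (blk 25, set 1) → MISS  vc=[]
1: 0x64 (blk 25, set 1) → L1-HIT  vc=[]
2: 0x67 (blk 25, set 1) → L1-HIT  vc=[]
3: 0x65 (blk 25, set 1) → L1-HIT  vc=[]
4: 0x66 (blk 25, set 1) → L1-HIT  vc=[]
5: 0x64 (blk 25, set 1) → L1-HIT  vc=[]
6: 0x64 (blk 25, set 1) → L1-HIT  vc=[]
7: 0x64 (blk 25, set 1) → L1-HIT  vc=[]
8: 0x64 (blk 25, set 1) → L1-HIT  vc=[]
9: 0x66 (blk 25, set 1) → L1-HIT  vc=[]
10: 0x1e (blk 7, set 3) → MISS  vc=[]
11: 0x2e (blk 11, set 3) → MISS  vc=[7]
12: 0x1f (blk 7, set 3) → VC-HIT  vc=[11]
13: 0x1f (blk 7, set 3) → L1-HIT  vc=[11]
14: 0x2c (blk 11, set 3) → VC-HIT  vc=[7]
15: 0x1d (blk 7, set 3) → VC-HIT  vc=[11]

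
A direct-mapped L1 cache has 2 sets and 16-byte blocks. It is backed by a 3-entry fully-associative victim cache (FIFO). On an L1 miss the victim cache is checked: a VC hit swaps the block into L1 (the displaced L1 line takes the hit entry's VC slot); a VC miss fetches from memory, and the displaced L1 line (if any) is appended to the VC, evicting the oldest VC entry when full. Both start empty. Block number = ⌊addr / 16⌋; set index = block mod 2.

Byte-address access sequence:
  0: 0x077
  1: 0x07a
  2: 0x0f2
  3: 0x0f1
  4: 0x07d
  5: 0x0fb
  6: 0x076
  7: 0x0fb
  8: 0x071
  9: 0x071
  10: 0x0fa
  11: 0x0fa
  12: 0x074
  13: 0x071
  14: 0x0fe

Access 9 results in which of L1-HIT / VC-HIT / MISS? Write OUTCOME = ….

#0 0x77→b7/s1 MISS; vc=[]
#1 0x7a→b7/s1 L1-HIT; vc=[]
#2 0xf2→b15/s1 MISS; vc=[7]
#3 0xf1→b15/s1 L1-HIT; vc=[7]
#4 0x7d→b7/s1 VC-HIT; vc=[15]
#5 0xfb→b15/s1 VC-HIT; vc=[7]
#6 0x76→b7/s1 VC-HIT; vc=[15]
#7 0xfb→b15/s1 VC-HIT; vc=[7]
#8 0x71→b7/s1 VC-HIT; vc=[15]
#9 0x71→b7/s1 L1-HIT; vc=[15]
#10 0xfa→b15/s1 VC-HIT; vc=[7]
#11 0xfa→b15/s1 L1-HIT; vc=[7]
#12 0x74→b7/s1 VC-HIT; vc=[15]
#13 0x71→b7/s1 L1-HIT; vc=[15]
#14 0xfe→b15/s1 VC-HIT; vc=[7]

OUTCOME = L1-HIT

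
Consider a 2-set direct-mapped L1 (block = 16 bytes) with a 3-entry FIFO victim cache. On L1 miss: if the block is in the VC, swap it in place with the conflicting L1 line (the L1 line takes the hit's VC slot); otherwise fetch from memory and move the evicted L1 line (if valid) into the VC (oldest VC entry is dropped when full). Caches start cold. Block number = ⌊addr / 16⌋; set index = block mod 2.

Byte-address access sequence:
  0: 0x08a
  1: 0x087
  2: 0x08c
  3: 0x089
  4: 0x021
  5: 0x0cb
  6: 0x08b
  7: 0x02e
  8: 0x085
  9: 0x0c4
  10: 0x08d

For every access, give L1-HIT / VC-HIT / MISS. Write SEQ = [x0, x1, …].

#0 0x8a→b8/s0 MISS; vc=[]
#1 0x87→b8/s0 L1-HIT; vc=[]
#2 0x8c→b8/s0 L1-HIT; vc=[]
#3 0x89→b8/s0 L1-HIT; vc=[]
#4 0x21→b2/s0 MISS; vc=[8]
#5 0xcb→b12/s0 MISS; vc=[8,2]
#6 0x8b→b8/s0 VC-HIT; vc=[12,2]
#7 0x2e→b2/s0 VC-HIT; vc=[12,8]
#8 0x85→b8/s0 VC-HIT; vc=[12,2]
#9 0xc4→b12/s0 VC-HIT; vc=[8,2]
#10 0x8d→b8/s0 VC-HIT; vc=[12,2]

SEQ = [MISS, L1-HIT, L1-HIT, L1-HIT, MISS, MISS, VC-HIT, VC-HIT, VC-HIT, VC-HIT, VC-HIT]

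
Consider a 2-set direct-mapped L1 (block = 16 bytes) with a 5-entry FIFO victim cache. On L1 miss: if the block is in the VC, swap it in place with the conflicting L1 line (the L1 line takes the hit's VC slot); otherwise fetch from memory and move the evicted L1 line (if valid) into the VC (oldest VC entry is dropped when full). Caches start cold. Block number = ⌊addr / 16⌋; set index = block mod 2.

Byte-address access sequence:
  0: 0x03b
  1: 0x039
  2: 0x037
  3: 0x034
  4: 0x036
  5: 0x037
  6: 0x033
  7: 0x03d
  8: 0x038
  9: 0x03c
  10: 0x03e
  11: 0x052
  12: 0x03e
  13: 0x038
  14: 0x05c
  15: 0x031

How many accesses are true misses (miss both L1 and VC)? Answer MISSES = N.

MISSES = 2

0: 0x3b (blk 3, set 1) → MISS  vc=[]
1: 0x39 (blk 3, set 1) → L1-HIT  vc=[]
2: 0x37 (blk 3, set 1) → L1-HIT  vc=[]
3: 0x34 (blk 3, set 1) → L1-HIT  vc=[]
4: 0x36 (blk 3, set 1) → L1-HIT  vc=[]
5: 0x37 (blk 3, set 1) → L1-HIT  vc=[]
6: 0x33 (blk 3, set 1) → L1-HIT  vc=[]
7: 0x3d (blk 3, set 1) → L1-HIT  vc=[]
8: 0x38 (blk 3, set 1) → L1-HIT  vc=[]
9: 0x3c (blk 3, set 1) → L1-HIT  vc=[]
10: 0x3e (blk 3, set 1) → L1-HIT  vc=[]
11: 0x52 (blk 5, set 1) → MISS  vc=[3]
12: 0x3e (blk 3, set 1) → VC-HIT  vc=[5]
13: 0x38 (blk 3, set 1) → L1-HIT  vc=[5]
14: 0x5c (blk 5, set 1) → VC-HIT  vc=[3]
15: 0x31 (blk 3, set 1) → VC-HIT  vc=[5]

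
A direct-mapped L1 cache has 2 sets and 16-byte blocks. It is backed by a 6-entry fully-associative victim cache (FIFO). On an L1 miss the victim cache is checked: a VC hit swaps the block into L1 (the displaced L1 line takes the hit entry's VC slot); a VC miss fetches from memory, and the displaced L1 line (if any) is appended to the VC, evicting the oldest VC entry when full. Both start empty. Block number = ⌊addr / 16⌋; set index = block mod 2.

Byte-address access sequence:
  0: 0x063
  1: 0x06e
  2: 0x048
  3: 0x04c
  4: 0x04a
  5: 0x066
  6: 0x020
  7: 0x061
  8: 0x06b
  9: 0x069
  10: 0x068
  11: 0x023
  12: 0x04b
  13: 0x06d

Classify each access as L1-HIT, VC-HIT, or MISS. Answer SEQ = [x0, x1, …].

SEQ = [MISS, L1-HIT, MISS, L1-HIT, L1-HIT, VC-HIT, MISS, VC-HIT, L1-HIT, L1-HIT, L1-HIT, VC-HIT, VC-HIT, VC-HIT]

  [0] addr=0x63 blk=6 s=0: MISS | VC []
  [1] addr=0x6e blk=6 s=0: L1-HIT | VC []
  [2] addr=0x48 blk=4 s=0: MISS | VC [6]
  [3] addr=0x4c blk=4 s=0: L1-HIT | VC [6]
  [4] addr=0x4a blk=4 s=0: L1-HIT | VC [6]
  [5] addr=0x66 blk=6 s=0: VC-HIT | VC [4]
  [6] addr=0x20 blk=2 s=0: MISS | VC [4, 6]
  [7] addr=0x61 blk=6 s=0: VC-HIT | VC [4, 2]
  [8] addr=0x6b blk=6 s=0: L1-HIT | VC [4, 2]
  [9] addr=0x69 blk=6 s=0: L1-HIT | VC [4, 2]
  [10] addr=0x68 blk=6 s=0: L1-HIT | VC [4, 2]
  [11] addr=0x23 blk=2 s=0: VC-HIT | VC [4, 6]
  [12] addr=0x4b blk=4 s=0: VC-HIT | VC [2, 6]
  [13] addr=0x6d blk=6 s=0: VC-HIT | VC [2, 4]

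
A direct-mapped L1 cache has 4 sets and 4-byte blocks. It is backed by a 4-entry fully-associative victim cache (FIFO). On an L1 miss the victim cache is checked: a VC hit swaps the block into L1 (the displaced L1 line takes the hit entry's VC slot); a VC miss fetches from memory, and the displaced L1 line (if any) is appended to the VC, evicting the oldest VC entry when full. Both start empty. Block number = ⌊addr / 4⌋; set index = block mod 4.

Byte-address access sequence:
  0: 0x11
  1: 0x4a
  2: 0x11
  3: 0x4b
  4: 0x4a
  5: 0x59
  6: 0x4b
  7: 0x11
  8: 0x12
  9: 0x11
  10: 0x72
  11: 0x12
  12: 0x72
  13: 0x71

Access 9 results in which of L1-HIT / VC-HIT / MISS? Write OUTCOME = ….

#0 0x11→b4/s0 MISS; vc=[]
#1 0x4a→b18/s2 MISS; vc=[]
#2 0x11→b4/s0 L1-HIT; vc=[]
#3 0x4b→b18/s2 L1-HIT; vc=[]
#4 0x4a→b18/s2 L1-HIT; vc=[]
#5 0x59→b22/s2 MISS; vc=[18]
#6 0x4b→b18/s2 VC-HIT; vc=[22]
#7 0x11→b4/s0 L1-HIT; vc=[22]
#8 0x12→b4/s0 L1-HIT; vc=[22]
#9 0x11→b4/s0 L1-HIT; vc=[22]
#10 0x72→b28/s0 MISS; vc=[22,4]
#11 0x12→b4/s0 VC-HIT; vc=[22,28]
#12 0x72→b28/s0 VC-HIT; vc=[22,4]
#13 0x71→b28/s0 L1-HIT; vc=[22,4]

OUTCOME = L1-HIT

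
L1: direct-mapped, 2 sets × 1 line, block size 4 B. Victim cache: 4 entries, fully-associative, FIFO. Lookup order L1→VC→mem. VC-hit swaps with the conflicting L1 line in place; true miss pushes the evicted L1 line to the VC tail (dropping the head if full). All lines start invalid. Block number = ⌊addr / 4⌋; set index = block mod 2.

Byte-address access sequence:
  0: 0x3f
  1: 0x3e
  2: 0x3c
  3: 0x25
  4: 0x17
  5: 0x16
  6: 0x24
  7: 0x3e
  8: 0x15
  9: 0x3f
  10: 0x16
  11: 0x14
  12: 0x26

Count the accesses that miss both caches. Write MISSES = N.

0: 0x3f (blk 15, set 1) → MISS  vc=[]
1: 0x3e (blk 15, set 1) → L1-HIT  vc=[]
2: 0x3c (blk 15, set 1) → L1-HIT  vc=[]
3: 0x25 (blk 9, set 1) → MISS  vc=[15]
4: 0x17 (blk 5, set 1) → MISS  vc=[15, 9]
5: 0x16 (blk 5, set 1) → L1-HIT  vc=[15, 9]
6: 0x24 (blk 9, set 1) → VC-HIT  vc=[15, 5]
7: 0x3e (blk 15, set 1) → VC-HIT  vc=[9, 5]
8: 0x15 (blk 5, set 1) → VC-HIT  vc=[9, 15]
9: 0x3f (blk 15, set 1) → VC-HIT  vc=[9, 5]
10: 0x16 (blk 5, set 1) → VC-HIT  vc=[9, 15]
11: 0x14 (blk 5, set 1) → L1-HIT  vc=[9, 15]
12: 0x26 (blk 9, set 1) → VC-HIT  vc=[5, 15]

MISSES = 3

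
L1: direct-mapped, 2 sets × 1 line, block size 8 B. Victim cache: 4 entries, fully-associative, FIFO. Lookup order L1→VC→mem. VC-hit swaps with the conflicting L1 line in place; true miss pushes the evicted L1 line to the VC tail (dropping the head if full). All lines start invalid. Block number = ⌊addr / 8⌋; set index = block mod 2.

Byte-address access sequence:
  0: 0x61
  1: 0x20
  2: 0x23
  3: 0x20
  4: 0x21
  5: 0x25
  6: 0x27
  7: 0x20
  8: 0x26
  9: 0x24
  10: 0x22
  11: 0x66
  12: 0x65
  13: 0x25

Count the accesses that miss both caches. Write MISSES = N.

#0 0x61→b12/s0 MISS; vc=[]
#1 0x20→b4/s0 MISS; vc=[12]
#2 0x23→b4/s0 L1-HIT; vc=[12]
#3 0x20→b4/s0 L1-HIT; vc=[12]
#4 0x21→b4/s0 L1-HIT; vc=[12]
#5 0x25→b4/s0 L1-HIT; vc=[12]
#6 0x27→b4/s0 L1-HIT; vc=[12]
#7 0x20→b4/s0 L1-HIT; vc=[12]
#8 0x26→b4/s0 L1-HIT; vc=[12]
#9 0x24→b4/s0 L1-HIT; vc=[12]
#10 0x22→b4/s0 L1-HIT; vc=[12]
#11 0x66→b12/s0 VC-HIT; vc=[4]
#12 0x65→b12/s0 L1-HIT; vc=[4]
#13 0x25→b4/s0 VC-HIT; vc=[12]

MISSES = 2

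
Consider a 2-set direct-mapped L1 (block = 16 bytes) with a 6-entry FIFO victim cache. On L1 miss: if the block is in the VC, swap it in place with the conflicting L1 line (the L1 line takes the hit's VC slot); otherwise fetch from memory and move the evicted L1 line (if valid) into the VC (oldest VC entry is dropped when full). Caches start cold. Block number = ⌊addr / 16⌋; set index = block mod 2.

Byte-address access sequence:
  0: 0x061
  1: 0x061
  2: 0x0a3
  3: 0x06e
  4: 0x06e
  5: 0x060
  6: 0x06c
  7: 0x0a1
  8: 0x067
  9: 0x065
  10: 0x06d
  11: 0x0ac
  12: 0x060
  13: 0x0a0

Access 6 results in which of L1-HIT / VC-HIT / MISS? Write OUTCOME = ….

OUTCOME = L1-HIT

  [0] addr=0x61 blk=6 s=0: MISS | VC []
  [1] addr=0x61 blk=6 s=0: L1-HIT | VC []
  [2] addr=0xa3 blk=10 s=0: MISS | VC [6]
  [3] addr=0x6e blk=6 s=0: VC-HIT | VC [10]
  [4] addr=0x6e blk=6 s=0: L1-HIT | VC [10]
  [5] addr=0x60 blk=6 s=0: L1-HIT | VC [10]
  [6] addr=0x6c blk=6 s=0: L1-HIT | VC [10]
  [7] addr=0xa1 blk=10 s=0: VC-HIT | VC [6]
  [8] addr=0x67 blk=6 s=0: VC-HIT | VC [10]
  [9] addr=0x65 blk=6 s=0: L1-HIT | VC [10]
  [10] addr=0x6d blk=6 s=0: L1-HIT | VC [10]
  [11] addr=0xac blk=10 s=0: VC-HIT | VC [6]
  [12] addr=0x60 blk=6 s=0: VC-HIT | VC [10]
  [13] addr=0xa0 blk=10 s=0: VC-HIT | VC [6]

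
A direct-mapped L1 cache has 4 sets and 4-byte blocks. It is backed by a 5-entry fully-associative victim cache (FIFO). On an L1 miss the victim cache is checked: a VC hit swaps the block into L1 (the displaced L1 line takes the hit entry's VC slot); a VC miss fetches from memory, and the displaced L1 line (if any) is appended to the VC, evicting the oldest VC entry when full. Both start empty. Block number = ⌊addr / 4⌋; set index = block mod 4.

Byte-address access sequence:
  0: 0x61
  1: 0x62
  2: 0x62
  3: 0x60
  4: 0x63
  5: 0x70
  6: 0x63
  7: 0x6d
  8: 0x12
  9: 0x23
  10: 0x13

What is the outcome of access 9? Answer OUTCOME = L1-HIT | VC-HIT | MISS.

OUTCOME = MISS

  [0] addr=0x61 blk=24 s=0: MISS | VC []
  [1] addr=0x62 blk=24 s=0: L1-HIT | VC []
  [2] addr=0x62 blk=24 s=0: L1-HIT | VC []
  [3] addr=0x60 blk=24 s=0: L1-HIT | VC []
  [4] addr=0x63 blk=24 s=0: L1-HIT | VC []
  [5] addr=0x70 blk=28 s=0: MISS | VC [24]
  [6] addr=0x63 blk=24 s=0: VC-HIT | VC [28]
  [7] addr=0x6d blk=27 s=3: MISS | VC [28]
  [8] addr=0x12 blk=4 s=0: MISS | VC [28, 24]
  [9] addr=0x23 blk=8 s=0: MISS | VC [28, 24, 4]
  [10] addr=0x13 blk=4 s=0: VC-HIT | VC [28, 24, 8]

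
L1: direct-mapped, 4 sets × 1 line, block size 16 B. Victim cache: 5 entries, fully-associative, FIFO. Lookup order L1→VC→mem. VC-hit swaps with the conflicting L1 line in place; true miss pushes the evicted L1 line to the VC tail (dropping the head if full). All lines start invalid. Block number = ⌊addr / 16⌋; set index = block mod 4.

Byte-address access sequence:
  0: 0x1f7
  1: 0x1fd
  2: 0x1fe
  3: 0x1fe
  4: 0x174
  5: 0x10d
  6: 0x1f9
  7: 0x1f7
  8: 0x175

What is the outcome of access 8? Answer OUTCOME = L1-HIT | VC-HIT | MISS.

OUTCOME = VC-HIT

#0 0x1f7→b31/s3 MISS; vc=[]
#1 0x1fd→b31/s3 L1-HIT; vc=[]
#2 0x1fe→b31/s3 L1-HIT; vc=[]
#3 0x1fe→b31/s3 L1-HIT; vc=[]
#4 0x174→b23/s3 MISS; vc=[31]
#5 0x10d→b16/s0 MISS; vc=[31]
#6 0x1f9→b31/s3 VC-HIT; vc=[23]
#7 0x1f7→b31/s3 L1-HIT; vc=[23]
#8 0x175→b23/s3 VC-HIT; vc=[31]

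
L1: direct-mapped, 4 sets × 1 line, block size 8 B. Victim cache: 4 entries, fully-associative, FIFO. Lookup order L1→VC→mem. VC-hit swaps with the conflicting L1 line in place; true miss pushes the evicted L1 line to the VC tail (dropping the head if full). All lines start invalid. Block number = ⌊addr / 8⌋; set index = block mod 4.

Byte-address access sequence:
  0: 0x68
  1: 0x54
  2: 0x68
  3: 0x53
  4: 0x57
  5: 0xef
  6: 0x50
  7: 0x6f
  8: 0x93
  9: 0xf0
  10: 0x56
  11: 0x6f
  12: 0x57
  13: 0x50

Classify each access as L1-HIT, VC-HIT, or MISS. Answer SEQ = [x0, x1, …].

SEQ = [MISS, MISS, L1-HIT, L1-HIT, L1-HIT, MISS, L1-HIT, VC-HIT, MISS, MISS, VC-HIT, L1-HIT, L1-HIT, L1-HIT]

#0 0x68→b13/s1 MISS; vc=[]
#1 0x54→b10/s2 MISS; vc=[]
#2 0x68→b13/s1 L1-HIT; vc=[]
#3 0x53→b10/s2 L1-HIT; vc=[]
#4 0x57→b10/s2 L1-HIT; vc=[]
#5 0xef→b29/s1 MISS; vc=[13]
#6 0x50→b10/s2 L1-HIT; vc=[13]
#7 0x6f→b13/s1 VC-HIT; vc=[29]
#8 0x93→b18/s2 MISS; vc=[29,10]
#9 0xf0→b30/s2 MISS; vc=[29,10,18]
#10 0x56→b10/s2 VC-HIT; vc=[29,30,18]
#11 0x6f→b13/s1 L1-HIT; vc=[29,30,18]
#12 0x57→b10/s2 L1-HIT; vc=[29,30,18]
#13 0x50→b10/s2 L1-HIT; vc=[29,30,18]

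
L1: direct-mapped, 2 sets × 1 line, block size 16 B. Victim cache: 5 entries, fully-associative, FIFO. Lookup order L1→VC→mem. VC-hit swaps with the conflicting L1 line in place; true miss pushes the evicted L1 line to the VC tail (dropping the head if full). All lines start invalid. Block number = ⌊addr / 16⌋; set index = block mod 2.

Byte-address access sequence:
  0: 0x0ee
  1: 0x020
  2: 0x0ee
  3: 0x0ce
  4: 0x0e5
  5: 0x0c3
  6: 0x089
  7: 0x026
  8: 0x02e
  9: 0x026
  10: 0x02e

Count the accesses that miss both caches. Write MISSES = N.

MISSES = 4

#0 0xee→b14/s0 MISS; vc=[]
#1 0x20→b2/s0 MISS; vc=[14]
#2 0xee→b14/s0 VC-HIT; vc=[2]
#3 0xce→b12/s0 MISS; vc=[2,14]
#4 0xe5→b14/s0 VC-HIT; vc=[2,12]
#5 0xc3→b12/s0 VC-HIT; vc=[2,14]
#6 0x89→b8/s0 MISS; vc=[2,14,12]
#7 0x26→b2/s0 VC-HIT; vc=[8,14,12]
#8 0x2e→b2/s0 L1-HIT; vc=[8,14,12]
#9 0x26→b2/s0 L1-HIT; vc=[8,14,12]
#10 0x2e→b2/s0 L1-HIT; vc=[8,14,12]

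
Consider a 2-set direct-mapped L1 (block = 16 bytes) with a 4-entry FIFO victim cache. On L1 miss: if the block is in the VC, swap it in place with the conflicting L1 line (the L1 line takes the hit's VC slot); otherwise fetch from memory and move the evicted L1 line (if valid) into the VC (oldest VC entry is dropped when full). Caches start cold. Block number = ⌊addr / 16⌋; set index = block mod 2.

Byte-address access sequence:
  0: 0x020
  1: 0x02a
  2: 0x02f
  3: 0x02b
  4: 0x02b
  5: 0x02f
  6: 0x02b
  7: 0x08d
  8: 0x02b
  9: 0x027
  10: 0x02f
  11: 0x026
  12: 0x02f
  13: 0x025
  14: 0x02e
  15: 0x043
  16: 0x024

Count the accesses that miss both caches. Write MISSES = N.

MISSES = 3

#0 0x20→b2/s0 MISS; vc=[]
#1 0x2a→b2/s0 L1-HIT; vc=[]
#2 0x2f→b2/s0 L1-HIT; vc=[]
#3 0x2b→b2/s0 L1-HIT; vc=[]
#4 0x2b→b2/s0 L1-HIT; vc=[]
#5 0x2f→b2/s0 L1-HIT; vc=[]
#6 0x2b→b2/s0 L1-HIT; vc=[]
#7 0x8d→b8/s0 MISS; vc=[2]
#8 0x2b→b2/s0 VC-HIT; vc=[8]
#9 0x27→b2/s0 L1-HIT; vc=[8]
#10 0x2f→b2/s0 L1-HIT; vc=[8]
#11 0x26→b2/s0 L1-HIT; vc=[8]
#12 0x2f→b2/s0 L1-HIT; vc=[8]
#13 0x25→b2/s0 L1-HIT; vc=[8]
#14 0x2e→b2/s0 L1-HIT; vc=[8]
#15 0x43→b4/s0 MISS; vc=[8,2]
#16 0x24→b2/s0 VC-HIT; vc=[8,4]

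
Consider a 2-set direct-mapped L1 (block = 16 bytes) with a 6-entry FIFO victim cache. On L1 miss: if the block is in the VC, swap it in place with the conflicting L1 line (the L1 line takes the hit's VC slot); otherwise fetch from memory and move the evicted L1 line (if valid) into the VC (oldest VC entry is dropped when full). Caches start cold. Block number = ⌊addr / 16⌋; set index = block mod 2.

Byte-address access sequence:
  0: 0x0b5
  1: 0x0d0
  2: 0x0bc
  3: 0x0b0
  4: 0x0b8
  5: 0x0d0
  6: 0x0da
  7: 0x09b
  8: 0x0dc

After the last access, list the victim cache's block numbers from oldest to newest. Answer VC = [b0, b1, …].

#0 0xb5→b11/s1 MISS; vc=[]
#1 0xd0→b13/s1 MISS; vc=[11]
#2 0xbc→b11/s1 VC-HIT; vc=[13]
#3 0xb0→b11/s1 L1-HIT; vc=[13]
#4 0xb8→b11/s1 L1-HIT; vc=[13]
#5 0xd0→b13/s1 VC-HIT; vc=[11]
#6 0xda→b13/s1 L1-HIT; vc=[11]
#7 0x9b→b9/s1 MISS; vc=[11,13]
#8 0xdc→b13/s1 VC-HIT; vc=[11,9]

VC = [11, 9]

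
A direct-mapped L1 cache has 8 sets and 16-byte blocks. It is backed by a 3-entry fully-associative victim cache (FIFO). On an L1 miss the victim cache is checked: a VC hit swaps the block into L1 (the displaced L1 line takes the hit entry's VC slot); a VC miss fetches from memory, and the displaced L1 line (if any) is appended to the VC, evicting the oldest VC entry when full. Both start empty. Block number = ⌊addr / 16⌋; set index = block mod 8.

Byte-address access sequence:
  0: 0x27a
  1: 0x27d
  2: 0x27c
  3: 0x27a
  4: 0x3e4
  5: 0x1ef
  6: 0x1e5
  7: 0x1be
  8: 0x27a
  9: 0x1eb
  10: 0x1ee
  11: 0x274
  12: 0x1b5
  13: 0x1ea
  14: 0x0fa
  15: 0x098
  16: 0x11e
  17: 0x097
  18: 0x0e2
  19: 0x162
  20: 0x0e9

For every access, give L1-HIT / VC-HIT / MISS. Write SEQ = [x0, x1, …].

  [0] addr=0x27a blk=39 s=7: MISS | VC []
  [1] addr=0x27d blk=39 s=7: L1-HIT | VC []
  [2] addr=0x27c blk=39 s=7: L1-HIT | VC []
  [3] addr=0x27a blk=39 s=7: L1-HIT | VC []
  [4] addr=0x3e4 blk=62 s=6: MISS | VC []
  [5] addr=0x1ef blk=30 s=6: MISS | VC [62]
  [6] addr=0x1e5 blk=30 s=6: L1-HIT | VC [62]
  [7] addr=0x1be blk=27 s=3: MISS | VC [62]
  [8] addr=0x27a blk=39 s=7: L1-HIT | VC [62]
  [9] addr=0x1eb blk=30 s=6: L1-HIT | VC [62]
  [10] addr=0x1ee blk=30 s=6: L1-HIT | VC [62]
  [11] addr=0x274 blk=39 s=7: L1-HIT | VC [62]
  [12] addr=0x1b5 blk=27 s=3: L1-HIT | VC [62]
  [13] addr=0x1ea blk=30 s=6: L1-HIT | VC [62]
  [14] addr=0xfa blk=15 s=7: MISS | VC [62, 39]
  [15] addr=0x98 blk=9 s=1: MISS | VC [62, 39]
  [16] addr=0x11e blk=17 s=1: MISS | VC [62, 39, 9]
  [17] addr=0x97 blk=9 s=1: VC-HIT | VC [62, 39, 17]
  [18] addr=0xe2 blk=14 s=6: MISS | VC [39, 17, 30]
  [19] addr=0x162 blk=22 s=6: MISS | VC [17, 30, 14]
  [20] addr=0xe9 blk=14 s=6: VC-HIT | VC [17, 30, 22]

SEQ = [MISS, L1-HIT, L1-HIT, L1-HIT, MISS, MISS, L1-HIT, MISS, L1-HIT, L1-HIT, L1-HIT, L1-HIT, L1-HIT, L1-HIT, MISS, MISS, MISS, VC-HIT, MISS, MISS, VC-HIT]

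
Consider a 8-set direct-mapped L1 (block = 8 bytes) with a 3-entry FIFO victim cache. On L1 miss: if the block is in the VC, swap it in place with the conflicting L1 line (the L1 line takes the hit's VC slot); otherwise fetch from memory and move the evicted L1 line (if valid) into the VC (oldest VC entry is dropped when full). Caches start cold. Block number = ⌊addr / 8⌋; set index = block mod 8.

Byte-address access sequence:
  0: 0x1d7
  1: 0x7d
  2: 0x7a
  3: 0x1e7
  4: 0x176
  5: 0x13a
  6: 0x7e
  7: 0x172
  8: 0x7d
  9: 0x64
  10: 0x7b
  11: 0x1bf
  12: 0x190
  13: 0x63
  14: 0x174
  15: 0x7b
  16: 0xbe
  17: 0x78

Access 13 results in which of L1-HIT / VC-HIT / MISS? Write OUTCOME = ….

OUTCOME = L1-HIT

0: 0x1d7 (blk 58, set 2) → MISS  vc=[]
1: 0x7d (blk 15, set 7) → MISS  vc=[]
2: 0x7a (blk 15, set 7) → L1-HIT  vc=[]
3: 0x1e7 (blk 60, set 4) → MISS  vc=[]
4: 0x176 (blk 46, set 6) → MISS  vc=[]
5: 0x13a (blk 39, set 7) → MISS  vc=[15]
6: 0x7e (blk 15, set 7) → VC-HIT  vc=[39]
7: 0x172 (blk 46, set 6) → L1-HIT  vc=[39]
8: 0x7d (blk 15, set 7) → L1-HIT  vc=[39]
9: 0x64 (blk 12, set 4) → MISS  vc=[39, 60]
10: 0x7b (blk 15, set 7) → L1-HIT  vc=[39, 60]
11: 0x1bf (blk 55, set 7) → MISS  vc=[39, 60, 15]
12: 0x190 (blk 50, set 2) → MISS  vc=[60, 15, 58]
13: 0x63 (blk 12, set 4) → L1-HIT  vc=[60, 15, 58]
14: 0x174 (blk 46, set 6) → L1-HIT  vc=[60, 15, 58]
15: 0x7b (blk 15, set 7) → VC-HIT  vc=[60, 55, 58]
16: 0xbe (blk 23, set 7) → MISS  vc=[55, 58, 15]
17: 0x78 (blk 15, set 7) → VC-HIT  vc=[55, 58, 23]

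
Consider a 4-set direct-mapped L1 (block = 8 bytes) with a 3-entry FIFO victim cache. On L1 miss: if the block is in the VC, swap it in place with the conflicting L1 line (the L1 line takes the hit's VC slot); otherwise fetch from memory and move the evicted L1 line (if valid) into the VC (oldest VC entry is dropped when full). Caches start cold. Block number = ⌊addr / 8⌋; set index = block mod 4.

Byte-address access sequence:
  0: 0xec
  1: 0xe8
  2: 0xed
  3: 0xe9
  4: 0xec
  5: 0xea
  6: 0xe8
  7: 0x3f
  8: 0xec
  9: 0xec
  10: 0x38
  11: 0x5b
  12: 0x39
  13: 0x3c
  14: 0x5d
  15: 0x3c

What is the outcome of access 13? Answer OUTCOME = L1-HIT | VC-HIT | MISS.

#0 0xec→b29/s1 MISS; vc=[]
#1 0xe8→b29/s1 L1-HIT; vc=[]
#2 0xed→b29/s1 L1-HIT; vc=[]
#3 0xe9→b29/s1 L1-HIT; vc=[]
#4 0xec→b29/s1 L1-HIT; vc=[]
#5 0xea→b29/s1 L1-HIT; vc=[]
#6 0xe8→b29/s1 L1-HIT; vc=[]
#7 0x3f→b7/s3 MISS; vc=[]
#8 0xec→b29/s1 L1-HIT; vc=[]
#9 0xec→b29/s1 L1-HIT; vc=[]
#10 0x38→b7/s3 L1-HIT; vc=[]
#11 0x5b→b11/s3 MISS; vc=[7]
#12 0x39→b7/s3 VC-HIT; vc=[11]
#13 0x3c→b7/s3 L1-HIT; vc=[11]
#14 0x5d→b11/s3 VC-HIT; vc=[7]
#15 0x3c→b7/s3 VC-HIT; vc=[11]

OUTCOME = L1-HIT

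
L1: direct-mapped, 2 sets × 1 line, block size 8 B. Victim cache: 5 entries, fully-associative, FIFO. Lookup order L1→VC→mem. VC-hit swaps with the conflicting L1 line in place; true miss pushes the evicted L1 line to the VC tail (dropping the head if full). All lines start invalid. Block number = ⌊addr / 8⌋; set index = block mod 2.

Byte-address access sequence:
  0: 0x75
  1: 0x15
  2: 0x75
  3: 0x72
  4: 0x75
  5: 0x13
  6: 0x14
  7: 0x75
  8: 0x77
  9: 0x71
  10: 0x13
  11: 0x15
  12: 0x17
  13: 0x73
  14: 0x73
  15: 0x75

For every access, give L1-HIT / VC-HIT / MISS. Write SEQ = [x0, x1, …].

0: 0x75 (blk 14, set 0) → MISS  vc=[]
1: 0x15 (blk 2, set 0) → MISS  vc=[14]
2: 0x75 (blk 14, set 0) → VC-HIT  vc=[2]
3: 0x72 (blk 14, set 0) → L1-HIT  vc=[2]
4: 0x75 (blk 14, set 0) → L1-HIT  vc=[2]
5: 0x13 (blk 2, set 0) → VC-HIT  vc=[14]
6: 0x14 (blk 2, set 0) → L1-HIT  vc=[14]
7: 0x75 (blk 14, set 0) → VC-HIT  vc=[2]
8: 0x77 (blk 14, set 0) → L1-HIT  vc=[2]
9: 0x71 (blk 14, set 0) → L1-HIT  vc=[2]
10: 0x13 (blk 2, set 0) → VC-HIT  vc=[14]
11: 0x15 (blk 2, set 0) → L1-HIT  vc=[14]
12: 0x17 (blk 2, set 0) → L1-HIT  vc=[14]
13: 0x73 (blk 14, set 0) → VC-HIT  vc=[2]
14: 0x73 (blk 14, set 0) → L1-HIT  vc=[2]
15: 0x75 (blk 14, set 0) → L1-HIT  vc=[2]

SEQ = [MISS, MISS, VC-HIT, L1-HIT, L1-HIT, VC-HIT, L1-HIT, VC-HIT, L1-HIT, L1-HIT, VC-HIT, L1-HIT, L1-HIT, VC-HIT, L1-HIT, L1-HIT]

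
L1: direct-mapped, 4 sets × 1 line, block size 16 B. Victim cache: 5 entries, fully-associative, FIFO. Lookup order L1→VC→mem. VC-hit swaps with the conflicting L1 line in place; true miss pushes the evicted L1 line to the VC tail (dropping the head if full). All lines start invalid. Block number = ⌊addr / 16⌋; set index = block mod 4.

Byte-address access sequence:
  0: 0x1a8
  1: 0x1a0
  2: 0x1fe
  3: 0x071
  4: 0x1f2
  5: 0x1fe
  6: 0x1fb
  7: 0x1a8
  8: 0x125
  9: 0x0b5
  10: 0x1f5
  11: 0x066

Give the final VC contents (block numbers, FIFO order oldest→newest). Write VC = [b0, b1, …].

VC = [7, 26, 11, 18]

#0 0x1a8→b26/s2 MISS; vc=[]
#1 0x1a0→b26/s2 L1-HIT; vc=[]
#2 0x1fe→b31/s3 MISS; vc=[]
#3 0x71→b7/s3 MISS; vc=[31]
#4 0x1f2→b31/s3 VC-HIT; vc=[7]
#5 0x1fe→b31/s3 L1-HIT; vc=[7]
#6 0x1fb→b31/s3 L1-HIT; vc=[7]
#7 0x1a8→b26/s2 L1-HIT; vc=[7]
#8 0x125→b18/s2 MISS; vc=[7,26]
#9 0xb5→b11/s3 MISS; vc=[7,26,31]
#10 0x1f5→b31/s3 VC-HIT; vc=[7,26,11]
#11 0x66→b6/s2 MISS; vc=[7,26,11,18]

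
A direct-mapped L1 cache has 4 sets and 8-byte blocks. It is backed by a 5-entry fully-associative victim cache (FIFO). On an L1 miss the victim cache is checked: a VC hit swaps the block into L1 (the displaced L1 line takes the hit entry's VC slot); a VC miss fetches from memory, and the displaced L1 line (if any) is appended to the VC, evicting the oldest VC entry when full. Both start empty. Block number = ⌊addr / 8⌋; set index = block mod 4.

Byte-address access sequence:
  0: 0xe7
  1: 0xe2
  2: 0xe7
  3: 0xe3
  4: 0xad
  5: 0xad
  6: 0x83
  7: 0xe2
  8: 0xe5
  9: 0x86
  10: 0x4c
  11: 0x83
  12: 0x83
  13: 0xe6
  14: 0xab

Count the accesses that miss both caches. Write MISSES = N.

#0 0xe7→b28/s0 MISS; vc=[]
#1 0xe2→b28/s0 L1-HIT; vc=[]
#2 0xe7→b28/s0 L1-HIT; vc=[]
#3 0xe3→b28/s0 L1-HIT; vc=[]
#4 0xad→b21/s1 MISS; vc=[]
#5 0xad→b21/s1 L1-HIT; vc=[]
#6 0x83→b16/s0 MISS; vc=[28]
#7 0xe2→b28/s0 VC-HIT; vc=[16]
#8 0xe5→b28/s0 L1-HIT; vc=[16]
#9 0x86→b16/s0 VC-HIT; vc=[28]
#10 0x4c→b9/s1 MISS; vc=[28,21]
#11 0x83→b16/s0 L1-HIT; vc=[28,21]
#12 0x83→b16/s0 L1-HIT; vc=[28,21]
#13 0xe6→b28/s0 VC-HIT; vc=[16,21]
#14 0xab→b21/s1 VC-HIT; vc=[16,9]

MISSES = 4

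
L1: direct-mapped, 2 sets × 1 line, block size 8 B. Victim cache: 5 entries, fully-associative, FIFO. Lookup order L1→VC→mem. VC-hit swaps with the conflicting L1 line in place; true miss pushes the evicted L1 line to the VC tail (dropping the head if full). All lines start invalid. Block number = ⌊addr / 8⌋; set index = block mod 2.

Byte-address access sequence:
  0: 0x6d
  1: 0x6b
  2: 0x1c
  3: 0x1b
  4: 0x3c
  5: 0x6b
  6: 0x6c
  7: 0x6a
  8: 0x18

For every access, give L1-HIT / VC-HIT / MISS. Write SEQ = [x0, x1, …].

0: 0x6d (blk 13, set 1) → MISS  vc=[]
1: 0x6b (blk 13, set 1) → L1-HIT  vc=[]
2: 0x1c (blk 3, set 1) → MISS  vc=[13]
3: 0x1b (blk 3, set 1) → L1-HIT  vc=[13]
4: 0x3c (blk 7, set 1) → MISS  vc=[13, 3]
5: 0x6b (blk 13, set 1) → VC-HIT  vc=[7, 3]
6: 0x6c (blk 13, set 1) → L1-HIT  vc=[7, 3]
7: 0x6a (blk 13, set 1) → L1-HIT  vc=[7, 3]
8: 0x18 (blk 3, set 1) → VC-HIT  vc=[7, 13]

SEQ = [MISS, L1-HIT, MISS, L1-HIT, MISS, VC-HIT, L1-HIT, L1-HIT, VC-HIT]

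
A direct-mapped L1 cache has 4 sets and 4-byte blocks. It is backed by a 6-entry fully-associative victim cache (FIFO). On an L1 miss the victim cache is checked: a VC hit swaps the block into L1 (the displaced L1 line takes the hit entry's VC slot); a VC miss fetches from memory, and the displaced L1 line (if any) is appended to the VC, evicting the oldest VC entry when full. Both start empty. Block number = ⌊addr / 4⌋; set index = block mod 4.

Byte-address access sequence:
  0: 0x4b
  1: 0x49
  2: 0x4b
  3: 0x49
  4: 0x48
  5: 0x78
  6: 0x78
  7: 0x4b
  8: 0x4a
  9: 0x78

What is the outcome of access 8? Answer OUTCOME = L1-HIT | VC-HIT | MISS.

OUTCOME = L1-HIT

0: 0x4b (blk 18, set 2) → MISS  vc=[]
1: 0x49 (blk 18, set 2) → L1-HIT  vc=[]
2: 0x4b (blk 18, set 2) → L1-HIT  vc=[]
3: 0x49 (blk 18, set 2) → L1-HIT  vc=[]
4: 0x48 (blk 18, set 2) → L1-HIT  vc=[]
5: 0x78 (blk 30, set 2) → MISS  vc=[18]
6: 0x78 (blk 30, set 2) → L1-HIT  vc=[18]
7: 0x4b (blk 18, set 2) → VC-HIT  vc=[30]
8: 0x4a (blk 18, set 2) → L1-HIT  vc=[30]
9: 0x78 (blk 30, set 2) → VC-HIT  vc=[18]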